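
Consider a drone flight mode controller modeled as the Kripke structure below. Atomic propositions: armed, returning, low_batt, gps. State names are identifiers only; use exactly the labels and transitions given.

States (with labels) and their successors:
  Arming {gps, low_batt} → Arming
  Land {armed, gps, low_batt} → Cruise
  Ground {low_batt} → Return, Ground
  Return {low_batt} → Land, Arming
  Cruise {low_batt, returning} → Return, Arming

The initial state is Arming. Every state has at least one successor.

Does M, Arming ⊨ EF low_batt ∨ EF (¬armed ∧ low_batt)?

Holds

States satisfying low_batt: {Arming, Land, Ground, Return, Cruise}.
States satisfying EF low_batt: {Arming, Land, Ground, Return, Cruise}.
States satisfying ¬armed ∧ low_batt: {Arming, Ground, Return, Cruise}.
States satisfying EF (¬armed ∧ low_batt): {Arming, Land, Ground, Return, Cruise}.
States satisfying EF low_batt ∨ EF (¬armed ∧ low_batt): {Arming, Land, Ground, Return, Cruise}.
Arming ∈ Sat(EF low_batt ∨ EF (¬armed ∧ low_batt)).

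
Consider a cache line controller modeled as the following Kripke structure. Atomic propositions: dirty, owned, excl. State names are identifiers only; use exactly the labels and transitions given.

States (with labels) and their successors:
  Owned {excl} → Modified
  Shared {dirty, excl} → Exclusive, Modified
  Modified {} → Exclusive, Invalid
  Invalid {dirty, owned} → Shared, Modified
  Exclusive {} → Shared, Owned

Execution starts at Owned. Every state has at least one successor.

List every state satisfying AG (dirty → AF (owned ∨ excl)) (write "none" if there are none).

{Owned, Shared, Modified, Invalid, Exclusive}

States satisfying dirty → AF (owned ∨ excl): {Owned, Shared, Modified, Invalid, Exclusive}.
States satisfying AG (dirty → AF (owned ∨ excl)): {Owned, Shared, Modified, Invalid, Exclusive}.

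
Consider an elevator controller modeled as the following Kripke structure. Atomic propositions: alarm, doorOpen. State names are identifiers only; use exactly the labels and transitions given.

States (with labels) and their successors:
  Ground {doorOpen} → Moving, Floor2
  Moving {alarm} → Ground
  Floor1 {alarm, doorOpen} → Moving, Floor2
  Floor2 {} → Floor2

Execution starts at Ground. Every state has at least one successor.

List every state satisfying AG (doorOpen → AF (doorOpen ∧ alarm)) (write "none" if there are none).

States satisfying doorOpen → AF (doorOpen ∧ alarm): {Moving, Floor1, Floor2}.
States satisfying AG (doorOpen → AF (doorOpen ∧ alarm)): {Floor2}.

{Floor2}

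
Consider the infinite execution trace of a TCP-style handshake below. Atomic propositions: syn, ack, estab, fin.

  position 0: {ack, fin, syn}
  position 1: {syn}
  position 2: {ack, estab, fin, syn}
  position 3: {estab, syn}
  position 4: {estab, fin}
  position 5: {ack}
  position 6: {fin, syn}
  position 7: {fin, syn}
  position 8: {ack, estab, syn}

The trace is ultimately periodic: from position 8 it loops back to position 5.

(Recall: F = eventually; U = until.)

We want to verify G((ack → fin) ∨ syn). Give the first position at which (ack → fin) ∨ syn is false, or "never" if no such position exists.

Check (ack → fin) ∨ syn at each position in order: 0 ✓, 1 ✓, 2 ✓, 3 ✓, 4 ✓.
At position 5 the labels are {ack}, so (ack → fin) ∨ syn is false there. This is the first violation.

5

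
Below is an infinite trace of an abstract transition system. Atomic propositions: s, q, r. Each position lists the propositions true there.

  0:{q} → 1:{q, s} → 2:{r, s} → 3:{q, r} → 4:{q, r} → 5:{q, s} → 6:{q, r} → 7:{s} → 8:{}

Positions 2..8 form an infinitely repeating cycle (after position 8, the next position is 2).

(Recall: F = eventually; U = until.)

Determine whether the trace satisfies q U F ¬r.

Satisfied

Walking from position 0: F ¬r first holds at position 0, and q holds at every earlier position along the way, so q U F ¬r holds.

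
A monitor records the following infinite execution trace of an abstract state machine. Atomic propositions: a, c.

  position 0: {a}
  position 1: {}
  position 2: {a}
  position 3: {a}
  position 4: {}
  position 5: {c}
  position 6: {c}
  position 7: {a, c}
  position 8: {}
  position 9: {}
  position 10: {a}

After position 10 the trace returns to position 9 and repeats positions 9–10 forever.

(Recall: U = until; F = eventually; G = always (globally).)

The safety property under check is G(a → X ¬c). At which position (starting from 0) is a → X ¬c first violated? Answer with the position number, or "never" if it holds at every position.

never

a → X ¬c holds at every position 0..10, and those are all the positions the trace ever visits, so the invariant G(a → X ¬c) is never violated.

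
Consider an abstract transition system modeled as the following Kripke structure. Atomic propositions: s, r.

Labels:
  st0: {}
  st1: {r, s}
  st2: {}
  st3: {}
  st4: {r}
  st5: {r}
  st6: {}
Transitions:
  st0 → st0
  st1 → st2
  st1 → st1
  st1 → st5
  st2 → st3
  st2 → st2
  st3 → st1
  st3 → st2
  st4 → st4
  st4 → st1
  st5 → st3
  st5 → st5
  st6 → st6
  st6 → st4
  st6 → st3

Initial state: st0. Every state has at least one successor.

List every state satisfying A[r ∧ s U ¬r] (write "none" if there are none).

{st0, st2, st3, st6}

States satisfying r ∧ s: {st1}.
States satisfying ¬r: {st0, st2, st3, st6}.
States satisfying A[r ∧ s U ¬r]: {st0, st2, st3, st6}.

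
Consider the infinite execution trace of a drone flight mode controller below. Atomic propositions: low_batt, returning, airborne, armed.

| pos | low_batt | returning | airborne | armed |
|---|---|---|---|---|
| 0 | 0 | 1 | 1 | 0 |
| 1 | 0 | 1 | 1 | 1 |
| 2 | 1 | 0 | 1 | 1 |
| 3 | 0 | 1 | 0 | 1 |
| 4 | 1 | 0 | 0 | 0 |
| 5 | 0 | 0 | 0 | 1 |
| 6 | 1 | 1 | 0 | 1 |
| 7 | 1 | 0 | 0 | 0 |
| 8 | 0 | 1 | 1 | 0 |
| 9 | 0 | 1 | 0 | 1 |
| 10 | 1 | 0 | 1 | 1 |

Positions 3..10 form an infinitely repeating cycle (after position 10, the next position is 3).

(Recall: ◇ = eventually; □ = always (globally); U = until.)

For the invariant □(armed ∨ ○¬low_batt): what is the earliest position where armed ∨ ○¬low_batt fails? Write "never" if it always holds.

armed ∨ ○¬low_batt holds at every position 0..10, and those are all the positions the trace ever visits, so the invariant □(armed ∨ ○¬low_batt) is never violated.

never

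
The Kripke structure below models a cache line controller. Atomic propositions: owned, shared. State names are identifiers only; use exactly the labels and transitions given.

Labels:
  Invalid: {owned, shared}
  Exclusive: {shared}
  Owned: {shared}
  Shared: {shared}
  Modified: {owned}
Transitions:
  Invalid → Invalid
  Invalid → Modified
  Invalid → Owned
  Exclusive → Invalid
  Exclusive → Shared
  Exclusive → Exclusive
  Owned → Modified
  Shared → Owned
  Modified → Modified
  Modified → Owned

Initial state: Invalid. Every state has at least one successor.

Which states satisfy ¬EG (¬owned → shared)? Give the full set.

none

States satisfying ¬owned → shared: {Invalid, Exclusive, Owned, Shared, Modified}.
States satisfying EG (¬owned → shared): {Invalid, Exclusive, Owned, Shared, Modified}.
States satisfying ¬EG (¬owned → shared): ∅.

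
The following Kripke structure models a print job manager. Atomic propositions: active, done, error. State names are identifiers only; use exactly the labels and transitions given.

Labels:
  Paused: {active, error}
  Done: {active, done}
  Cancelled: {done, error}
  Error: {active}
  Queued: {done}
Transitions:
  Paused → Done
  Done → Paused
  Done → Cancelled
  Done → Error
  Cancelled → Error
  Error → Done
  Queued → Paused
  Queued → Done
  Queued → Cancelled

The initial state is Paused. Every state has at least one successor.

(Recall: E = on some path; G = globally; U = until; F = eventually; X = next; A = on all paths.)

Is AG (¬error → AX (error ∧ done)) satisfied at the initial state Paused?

States satisfying ¬error → AX (error ∧ done): {Paused, Cancelled}.
States satisfying AG (¬error → AX (error ∧ done)): ∅.
Done is reachable from Paused and violates ¬error → AX (error ∧ done), so AG fails at Paused.
Paused ∉ Sat(AG (¬error → AX (error ∧ done))).

Violated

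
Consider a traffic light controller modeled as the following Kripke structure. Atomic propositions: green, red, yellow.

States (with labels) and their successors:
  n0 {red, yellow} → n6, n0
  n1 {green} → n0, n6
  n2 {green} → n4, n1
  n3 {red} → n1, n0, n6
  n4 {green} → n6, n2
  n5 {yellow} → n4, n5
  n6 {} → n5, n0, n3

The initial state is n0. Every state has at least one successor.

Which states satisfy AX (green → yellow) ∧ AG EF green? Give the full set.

{n0, n1, n6}

States satisfying green → yellow: {n0, n3, n5, n6}.
States satisfying AX (green → yellow): {n0, n1, n6}.
States satisfying EF green: {n0, n1, n2, n3, n4, n5, n6}.
States satisfying AG EF green: {n0, n1, n2, n3, n4, n5, n6}.
States satisfying AX (green → yellow) ∧ AG EF green: {n0, n1, n6}.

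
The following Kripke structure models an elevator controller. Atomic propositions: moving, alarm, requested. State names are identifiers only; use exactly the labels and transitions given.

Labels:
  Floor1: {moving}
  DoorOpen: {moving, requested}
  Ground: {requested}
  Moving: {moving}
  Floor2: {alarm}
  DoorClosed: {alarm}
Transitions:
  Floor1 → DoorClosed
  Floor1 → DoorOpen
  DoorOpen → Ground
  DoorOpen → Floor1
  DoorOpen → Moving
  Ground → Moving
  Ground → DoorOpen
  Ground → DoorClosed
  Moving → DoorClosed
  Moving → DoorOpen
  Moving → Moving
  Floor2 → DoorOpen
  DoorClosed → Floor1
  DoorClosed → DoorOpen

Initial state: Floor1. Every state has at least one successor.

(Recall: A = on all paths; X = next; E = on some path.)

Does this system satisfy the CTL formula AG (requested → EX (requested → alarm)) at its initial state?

Holds

States satisfying requested → EX (requested → alarm): {Floor1, DoorOpen, Ground, Moving, Floor2, DoorClosed}.
States satisfying AG (requested → EX (requested → alarm)): {Floor1, DoorOpen, Ground, Moving, Floor2, DoorClosed}.
Every state reachable from Floor1 satisfies requested → EX (requested → alarm).
Floor1 ∈ Sat(AG (requested → EX (requested → alarm))).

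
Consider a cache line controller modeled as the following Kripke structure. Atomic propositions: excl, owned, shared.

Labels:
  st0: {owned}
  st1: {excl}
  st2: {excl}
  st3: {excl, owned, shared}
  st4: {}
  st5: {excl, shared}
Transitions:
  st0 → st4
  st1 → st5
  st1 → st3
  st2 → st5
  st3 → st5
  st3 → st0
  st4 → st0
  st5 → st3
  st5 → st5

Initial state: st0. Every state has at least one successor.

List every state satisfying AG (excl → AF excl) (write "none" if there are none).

States satisfying excl → AF excl: {st0, st1, st2, st3, st4, st5}.
States satisfying AG (excl → AF excl): {st0, st1, st2, st3, st4, st5}.

{st0, st1, st2, st3, st4, st5}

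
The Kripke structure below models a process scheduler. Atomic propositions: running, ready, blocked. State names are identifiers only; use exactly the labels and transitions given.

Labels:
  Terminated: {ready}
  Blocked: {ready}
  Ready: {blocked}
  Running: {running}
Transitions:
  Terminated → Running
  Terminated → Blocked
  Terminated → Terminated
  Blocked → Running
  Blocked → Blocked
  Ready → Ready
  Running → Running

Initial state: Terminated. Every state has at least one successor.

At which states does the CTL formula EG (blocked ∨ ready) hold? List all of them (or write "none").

{Terminated, Blocked, Ready}

States satisfying blocked ∨ ready: {Terminated, Blocked, Ready}.
States satisfying EG (blocked ∨ ready): {Terminated, Blocked, Ready}.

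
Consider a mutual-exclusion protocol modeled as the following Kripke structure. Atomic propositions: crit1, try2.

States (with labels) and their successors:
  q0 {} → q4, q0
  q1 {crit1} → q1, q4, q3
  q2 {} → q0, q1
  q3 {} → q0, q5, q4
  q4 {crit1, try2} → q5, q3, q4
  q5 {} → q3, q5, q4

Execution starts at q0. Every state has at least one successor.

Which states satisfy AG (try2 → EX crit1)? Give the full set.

States satisfying try2 → EX crit1: {q0, q1, q2, q3, q4, q5}.
States satisfying AG (try2 → EX crit1): {q0, q1, q2, q3, q4, q5}.

{q0, q1, q2, q3, q4, q5}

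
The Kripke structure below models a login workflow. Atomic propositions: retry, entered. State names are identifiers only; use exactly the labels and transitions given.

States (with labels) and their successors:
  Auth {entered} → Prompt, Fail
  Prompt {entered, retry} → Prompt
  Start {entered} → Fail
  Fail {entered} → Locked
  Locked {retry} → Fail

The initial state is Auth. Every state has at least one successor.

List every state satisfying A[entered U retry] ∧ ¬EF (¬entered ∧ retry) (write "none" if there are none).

{Prompt}

States satisfying entered: {Auth, Prompt, Start, Fail}.
States satisfying retry: {Prompt, Locked}.
States satisfying A[entered U retry]: {Auth, Prompt, Start, Fail, Locked}.
States satisfying ¬entered ∧ retry: {Locked}.
States satisfying EF (¬entered ∧ retry): {Auth, Start, Fail, Locked}.
States satisfying ¬EF (¬entered ∧ retry): {Prompt}.
States satisfying A[entered U retry] ∧ ¬EF (¬entered ∧ retry): {Prompt}.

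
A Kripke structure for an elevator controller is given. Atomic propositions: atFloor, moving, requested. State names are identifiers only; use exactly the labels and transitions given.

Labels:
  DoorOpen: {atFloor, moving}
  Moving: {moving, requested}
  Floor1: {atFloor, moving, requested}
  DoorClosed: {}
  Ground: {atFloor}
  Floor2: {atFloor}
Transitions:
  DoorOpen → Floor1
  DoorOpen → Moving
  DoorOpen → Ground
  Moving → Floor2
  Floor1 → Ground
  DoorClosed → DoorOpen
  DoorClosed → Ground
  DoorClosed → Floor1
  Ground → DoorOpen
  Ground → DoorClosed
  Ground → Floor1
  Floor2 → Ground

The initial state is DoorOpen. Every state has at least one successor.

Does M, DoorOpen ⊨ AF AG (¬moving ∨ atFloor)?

States satisfying AG (¬moving ∨ atFloor): ∅.
States satisfying AF AG (¬moving ∨ atFloor): ∅.
There is a path from DoorOpen along which AG (¬moving ∨ atFloor) never holds.
DoorOpen ∉ Sat(AF AG (¬moving ∨ atFloor)).

Violated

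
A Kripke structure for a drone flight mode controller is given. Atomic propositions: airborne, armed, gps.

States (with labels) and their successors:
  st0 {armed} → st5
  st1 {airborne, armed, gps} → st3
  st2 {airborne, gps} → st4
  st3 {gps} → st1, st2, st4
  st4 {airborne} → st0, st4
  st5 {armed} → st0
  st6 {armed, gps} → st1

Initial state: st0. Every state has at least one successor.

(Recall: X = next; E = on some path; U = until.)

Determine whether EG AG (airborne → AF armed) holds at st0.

Holds

States satisfying AG (airborne → AF armed): {st0, st5}.
States satisfying EG AG (airborne → AF armed): {st0, st5}.
st0 ∈ Sat(EG AG (airborne → AF armed)).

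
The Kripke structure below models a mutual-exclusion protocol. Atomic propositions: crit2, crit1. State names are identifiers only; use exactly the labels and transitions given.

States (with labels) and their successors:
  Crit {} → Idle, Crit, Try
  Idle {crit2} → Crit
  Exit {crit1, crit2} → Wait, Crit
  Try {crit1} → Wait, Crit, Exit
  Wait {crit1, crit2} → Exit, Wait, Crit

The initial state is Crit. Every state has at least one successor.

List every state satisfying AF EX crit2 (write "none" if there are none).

States satisfying EX crit2: {Crit, Exit, Try, Wait}.
States satisfying AF EX crit2: {Crit, Idle, Exit, Try, Wait}.

{Crit, Idle, Exit, Try, Wait}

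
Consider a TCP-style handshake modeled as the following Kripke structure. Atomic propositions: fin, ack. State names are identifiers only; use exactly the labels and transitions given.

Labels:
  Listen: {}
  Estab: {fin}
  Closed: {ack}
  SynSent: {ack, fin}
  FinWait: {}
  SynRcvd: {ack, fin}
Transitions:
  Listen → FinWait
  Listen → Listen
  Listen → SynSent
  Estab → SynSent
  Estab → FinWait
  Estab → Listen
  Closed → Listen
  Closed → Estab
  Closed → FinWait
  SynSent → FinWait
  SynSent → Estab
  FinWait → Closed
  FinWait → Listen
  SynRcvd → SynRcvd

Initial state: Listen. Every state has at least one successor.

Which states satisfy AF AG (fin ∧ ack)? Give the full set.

States satisfying AG (fin ∧ ack): {SynRcvd}.
States satisfying AF AG (fin ∧ ack): {SynRcvd}.

{SynRcvd}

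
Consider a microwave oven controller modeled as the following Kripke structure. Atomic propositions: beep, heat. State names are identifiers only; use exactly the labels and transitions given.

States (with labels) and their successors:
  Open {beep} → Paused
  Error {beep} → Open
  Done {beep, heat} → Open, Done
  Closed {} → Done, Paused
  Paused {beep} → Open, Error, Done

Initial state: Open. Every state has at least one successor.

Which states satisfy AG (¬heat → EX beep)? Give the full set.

{Open, Error, Done, Closed, Paused}

States satisfying ¬heat → EX beep: {Open, Error, Done, Closed, Paused}.
States satisfying AG (¬heat → EX beep): {Open, Error, Done, Closed, Paused}.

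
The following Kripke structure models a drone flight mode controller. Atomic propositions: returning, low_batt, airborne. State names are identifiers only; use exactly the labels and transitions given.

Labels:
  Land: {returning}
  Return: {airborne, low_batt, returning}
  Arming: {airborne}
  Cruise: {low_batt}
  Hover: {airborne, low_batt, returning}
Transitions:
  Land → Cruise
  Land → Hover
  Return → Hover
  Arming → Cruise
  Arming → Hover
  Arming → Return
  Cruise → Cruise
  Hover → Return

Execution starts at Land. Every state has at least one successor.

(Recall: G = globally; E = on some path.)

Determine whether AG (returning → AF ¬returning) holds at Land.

Does not hold

States satisfying returning → AF ¬returning: {Arming, Cruise}.
States satisfying AG (returning → AF ¬returning): {Cruise}.
Hover is reachable from Land and violates returning → AF ¬returning, so AG fails at Land.
Land ∉ Sat(AG (returning → AF ¬returning)).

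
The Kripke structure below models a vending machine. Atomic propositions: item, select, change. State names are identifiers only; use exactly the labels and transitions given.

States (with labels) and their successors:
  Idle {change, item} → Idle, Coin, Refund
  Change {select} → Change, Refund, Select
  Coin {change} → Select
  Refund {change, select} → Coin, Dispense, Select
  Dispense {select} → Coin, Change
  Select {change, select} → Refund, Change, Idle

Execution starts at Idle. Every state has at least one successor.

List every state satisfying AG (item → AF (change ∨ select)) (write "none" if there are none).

{Idle, Change, Coin, Refund, Dispense, Select}

States satisfying item → AF (change ∨ select): {Idle, Change, Coin, Refund, Dispense, Select}.
States satisfying AG (item → AF (change ∨ select)): {Idle, Change, Coin, Refund, Dispense, Select}.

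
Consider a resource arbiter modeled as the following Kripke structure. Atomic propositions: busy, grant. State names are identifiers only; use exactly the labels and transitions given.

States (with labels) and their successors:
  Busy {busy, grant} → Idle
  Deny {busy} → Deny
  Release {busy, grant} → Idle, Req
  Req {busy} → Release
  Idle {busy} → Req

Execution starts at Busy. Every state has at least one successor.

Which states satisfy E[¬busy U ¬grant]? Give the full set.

States satisfying ¬busy: ∅.
States satisfying ¬grant: {Deny, Req, Idle}.
States satisfying E[¬busy U ¬grant]: {Deny, Req, Idle}.

{Deny, Req, Idle}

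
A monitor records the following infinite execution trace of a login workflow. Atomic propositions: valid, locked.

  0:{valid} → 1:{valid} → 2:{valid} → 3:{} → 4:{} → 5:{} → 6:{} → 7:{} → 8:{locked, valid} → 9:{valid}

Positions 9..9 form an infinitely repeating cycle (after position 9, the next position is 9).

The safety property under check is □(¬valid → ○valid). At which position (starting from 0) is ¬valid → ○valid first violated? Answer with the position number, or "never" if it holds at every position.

3

Check ¬valid → ○valid at each position in order: 0 ✓, 1 ✓, 2 ✓.
At position 3 the labels are {} and the next position 4 has {}, so ¬valid → ○valid is false there. This is the first violation.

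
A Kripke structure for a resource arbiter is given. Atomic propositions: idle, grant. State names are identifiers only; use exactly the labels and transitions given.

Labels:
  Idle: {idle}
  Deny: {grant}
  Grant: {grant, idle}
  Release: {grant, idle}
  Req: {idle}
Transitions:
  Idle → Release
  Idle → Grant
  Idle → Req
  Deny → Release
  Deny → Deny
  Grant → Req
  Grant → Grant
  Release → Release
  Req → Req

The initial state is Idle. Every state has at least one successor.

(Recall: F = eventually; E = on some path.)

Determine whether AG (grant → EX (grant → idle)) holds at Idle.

States satisfying grant → EX (grant → idle): {Idle, Deny, Grant, Release, Req}.
States satisfying AG (grant → EX (grant → idle)): {Idle, Deny, Grant, Release, Req}.
Every state reachable from Idle satisfies grant → EX (grant → idle).
Idle ∈ Sat(AG (grant → EX (grant → idle))).

Holds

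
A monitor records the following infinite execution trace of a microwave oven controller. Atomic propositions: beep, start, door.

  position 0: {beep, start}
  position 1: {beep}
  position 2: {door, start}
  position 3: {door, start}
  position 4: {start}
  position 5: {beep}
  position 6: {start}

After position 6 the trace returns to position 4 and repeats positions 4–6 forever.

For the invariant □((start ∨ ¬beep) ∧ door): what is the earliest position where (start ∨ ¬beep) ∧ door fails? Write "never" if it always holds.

0

At position 0 the labels are {beep, start}, so (start ∨ ¬beep) ∧ door is false there. This is the first violation.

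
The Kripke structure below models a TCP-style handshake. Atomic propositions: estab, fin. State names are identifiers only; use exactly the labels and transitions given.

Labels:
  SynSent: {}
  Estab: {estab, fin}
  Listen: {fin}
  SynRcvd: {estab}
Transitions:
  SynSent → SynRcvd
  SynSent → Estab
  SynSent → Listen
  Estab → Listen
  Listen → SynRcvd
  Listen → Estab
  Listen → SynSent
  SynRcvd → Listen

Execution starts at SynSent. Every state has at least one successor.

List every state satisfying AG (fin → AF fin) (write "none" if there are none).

States satisfying fin → AF fin: {SynSent, Estab, Listen, SynRcvd}.
States satisfying AG (fin → AF fin): {SynSent, Estab, Listen, SynRcvd}.

{SynSent, Estab, Listen, SynRcvd}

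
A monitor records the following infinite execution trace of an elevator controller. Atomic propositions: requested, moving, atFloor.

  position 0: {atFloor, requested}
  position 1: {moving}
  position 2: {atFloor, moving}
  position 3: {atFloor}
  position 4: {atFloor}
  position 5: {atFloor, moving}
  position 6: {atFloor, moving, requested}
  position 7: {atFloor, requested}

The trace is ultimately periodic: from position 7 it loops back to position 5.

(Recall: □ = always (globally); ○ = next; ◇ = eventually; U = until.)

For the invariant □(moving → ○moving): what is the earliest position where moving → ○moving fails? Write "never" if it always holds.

2

Check moving → ○moving at each position in order: 0 ✓, 1 ✓.
At position 2 the labels are {atFloor, moving} and the next position 3 has {atFloor}, so moving → ○moving is false there. This is the first violation.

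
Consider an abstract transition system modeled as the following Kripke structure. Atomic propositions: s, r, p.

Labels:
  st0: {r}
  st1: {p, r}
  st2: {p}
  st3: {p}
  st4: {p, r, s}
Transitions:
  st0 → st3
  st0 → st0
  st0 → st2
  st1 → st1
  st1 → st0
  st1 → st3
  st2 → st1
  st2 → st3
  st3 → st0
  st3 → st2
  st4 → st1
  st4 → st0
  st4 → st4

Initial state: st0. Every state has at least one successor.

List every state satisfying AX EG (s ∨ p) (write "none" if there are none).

{st2}

States satisfying EG (s ∨ p): {st1, st2, st3, st4}.
States satisfying AX EG (s ∨ p): {st2}.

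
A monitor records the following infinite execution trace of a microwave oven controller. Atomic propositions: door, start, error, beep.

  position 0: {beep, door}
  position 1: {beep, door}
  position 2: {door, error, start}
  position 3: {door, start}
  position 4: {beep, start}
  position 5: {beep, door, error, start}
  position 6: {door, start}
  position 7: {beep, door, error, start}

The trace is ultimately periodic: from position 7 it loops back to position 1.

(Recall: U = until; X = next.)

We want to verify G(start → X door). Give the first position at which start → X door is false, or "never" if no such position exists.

Check start → X door at each position in order: 0 ✓, 1 ✓, 2 ✓.
At position 3 the labels are {door, start} and the next position 4 has {beep, start}, so start → X door is false there. This is the first violation.

3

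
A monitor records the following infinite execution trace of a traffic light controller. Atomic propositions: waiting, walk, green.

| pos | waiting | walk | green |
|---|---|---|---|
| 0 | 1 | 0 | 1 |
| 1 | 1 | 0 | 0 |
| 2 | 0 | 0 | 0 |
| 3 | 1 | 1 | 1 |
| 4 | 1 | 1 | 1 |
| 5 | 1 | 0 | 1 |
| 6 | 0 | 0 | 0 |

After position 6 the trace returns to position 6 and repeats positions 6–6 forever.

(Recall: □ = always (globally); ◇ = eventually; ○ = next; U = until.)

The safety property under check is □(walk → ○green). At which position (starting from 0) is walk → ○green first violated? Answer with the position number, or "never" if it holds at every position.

never

walk → ○green holds at every position 0..6, and those are all the positions the trace ever visits, so the invariant □(walk → ○green) is never violated.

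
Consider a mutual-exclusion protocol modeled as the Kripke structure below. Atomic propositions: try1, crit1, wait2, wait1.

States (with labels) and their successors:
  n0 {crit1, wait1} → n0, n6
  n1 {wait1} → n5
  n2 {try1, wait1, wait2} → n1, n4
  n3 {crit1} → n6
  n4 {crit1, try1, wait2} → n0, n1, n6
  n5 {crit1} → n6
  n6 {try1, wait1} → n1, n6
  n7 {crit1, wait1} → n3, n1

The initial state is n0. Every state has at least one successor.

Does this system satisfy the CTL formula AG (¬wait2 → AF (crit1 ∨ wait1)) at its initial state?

States satisfying ¬wait2 → AF (crit1 ∨ wait1): {n0, n1, n2, n3, n4, n5, n6, n7}.
States satisfying AG (¬wait2 → AF (crit1 ∨ wait1)): {n0, n1, n2, n3, n4, n5, n6, n7}.
Every state reachable from n0 satisfies ¬wait2 → AF (crit1 ∨ wait1).
n0 ∈ Sat(AG (¬wait2 → AF (crit1 ∨ wait1))).

Holds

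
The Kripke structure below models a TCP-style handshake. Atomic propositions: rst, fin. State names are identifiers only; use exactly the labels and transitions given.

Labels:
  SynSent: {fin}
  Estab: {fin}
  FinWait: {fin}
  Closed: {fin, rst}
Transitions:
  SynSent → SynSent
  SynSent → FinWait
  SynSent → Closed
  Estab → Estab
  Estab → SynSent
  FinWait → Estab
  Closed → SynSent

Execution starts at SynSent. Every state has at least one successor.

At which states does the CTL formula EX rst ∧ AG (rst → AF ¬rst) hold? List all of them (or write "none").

States satisfying rst: {Closed}.
States satisfying EX rst: {SynSent}.
States satisfying rst → AF ¬rst: {SynSent, Estab, FinWait, Closed}.
States satisfying AG (rst → AF ¬rst): {SynSent, Estab, FinWait, Closed}.
States satisfying EX rst ∧ AG (rst → AF ¬rst): {SynSent}.

{SynSent}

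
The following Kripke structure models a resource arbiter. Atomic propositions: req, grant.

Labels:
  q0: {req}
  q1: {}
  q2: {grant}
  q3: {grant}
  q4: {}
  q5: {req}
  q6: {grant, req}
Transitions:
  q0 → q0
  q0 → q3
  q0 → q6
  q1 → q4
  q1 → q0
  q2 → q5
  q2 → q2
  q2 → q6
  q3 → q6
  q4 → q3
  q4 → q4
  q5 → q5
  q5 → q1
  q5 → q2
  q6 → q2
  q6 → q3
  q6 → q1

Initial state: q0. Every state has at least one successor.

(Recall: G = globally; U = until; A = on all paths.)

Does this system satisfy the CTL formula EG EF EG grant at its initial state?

Satisfied

States satisfying EF EG grant: {q0, q1, q2, q3, q4, q5, q6}.
States satisfying EG EF EG grant: {q0, q1, q2, q3, q4, q5, q6}.
q0 ∈ Sat(EG EF EG grant).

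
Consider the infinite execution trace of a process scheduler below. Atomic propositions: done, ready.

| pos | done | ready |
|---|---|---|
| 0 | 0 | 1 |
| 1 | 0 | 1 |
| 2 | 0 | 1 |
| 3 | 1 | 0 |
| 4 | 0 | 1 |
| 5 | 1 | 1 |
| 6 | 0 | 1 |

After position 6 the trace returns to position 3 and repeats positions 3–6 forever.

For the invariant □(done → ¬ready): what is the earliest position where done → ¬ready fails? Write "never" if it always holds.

5

Check done → ¬ready at each position in order: 0 ✓, 1 ✓, 2 ✓, 3 ✓, 4 ✓.
At position 5 the labels are {done, ready}, so done → ¬ready is false there. This is the first violation.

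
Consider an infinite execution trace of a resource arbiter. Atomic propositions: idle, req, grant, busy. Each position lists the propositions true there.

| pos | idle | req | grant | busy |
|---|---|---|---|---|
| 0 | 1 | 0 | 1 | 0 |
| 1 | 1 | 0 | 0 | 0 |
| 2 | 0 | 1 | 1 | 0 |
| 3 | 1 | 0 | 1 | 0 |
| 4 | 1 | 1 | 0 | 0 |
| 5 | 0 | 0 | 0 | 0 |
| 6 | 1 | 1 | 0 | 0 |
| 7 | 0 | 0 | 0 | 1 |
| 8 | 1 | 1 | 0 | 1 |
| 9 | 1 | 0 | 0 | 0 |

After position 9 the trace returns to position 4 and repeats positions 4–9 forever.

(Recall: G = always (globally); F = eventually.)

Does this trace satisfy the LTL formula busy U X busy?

Walking from position 0: at position 0, X busy has not yet held and busy fails, so busy U X busy is false.

Does not hold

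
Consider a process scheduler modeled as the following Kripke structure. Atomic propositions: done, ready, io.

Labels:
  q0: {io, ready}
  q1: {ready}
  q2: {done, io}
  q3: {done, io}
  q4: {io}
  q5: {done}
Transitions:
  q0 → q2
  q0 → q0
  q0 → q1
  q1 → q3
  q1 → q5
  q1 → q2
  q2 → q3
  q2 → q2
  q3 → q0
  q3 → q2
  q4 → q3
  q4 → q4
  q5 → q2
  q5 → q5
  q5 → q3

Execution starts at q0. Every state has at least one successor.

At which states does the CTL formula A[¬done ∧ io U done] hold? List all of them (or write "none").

States satisfying ¬done ∧ io: {q0, q4}.
States satisfying done: {q2, q3, q5}.
States satisfying A[¬done ∧ io U done]: {q2, q3, q5}.

{q2, q3, q5}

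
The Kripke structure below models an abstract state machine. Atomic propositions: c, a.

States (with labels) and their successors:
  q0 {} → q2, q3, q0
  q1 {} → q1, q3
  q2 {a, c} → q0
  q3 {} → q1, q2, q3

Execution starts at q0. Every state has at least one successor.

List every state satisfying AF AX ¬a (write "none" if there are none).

{q1, q2}

States satisfying AX ¬a: {q1, q2}.
States satisfying AF AX ¬a: {q1, q2}.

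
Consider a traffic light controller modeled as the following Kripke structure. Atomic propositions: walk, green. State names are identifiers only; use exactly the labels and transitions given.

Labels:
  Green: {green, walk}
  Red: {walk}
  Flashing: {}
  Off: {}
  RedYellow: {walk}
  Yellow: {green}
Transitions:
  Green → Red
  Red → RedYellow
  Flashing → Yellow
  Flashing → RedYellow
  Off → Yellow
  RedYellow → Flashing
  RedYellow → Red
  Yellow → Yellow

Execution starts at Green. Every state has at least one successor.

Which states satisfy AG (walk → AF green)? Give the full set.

{Off, Yellow}

States satisfying walk → AF green: {Green, Flashing, Off, Yellow}.
States satisfying AG (walk → AF green): {Off, Yellow}.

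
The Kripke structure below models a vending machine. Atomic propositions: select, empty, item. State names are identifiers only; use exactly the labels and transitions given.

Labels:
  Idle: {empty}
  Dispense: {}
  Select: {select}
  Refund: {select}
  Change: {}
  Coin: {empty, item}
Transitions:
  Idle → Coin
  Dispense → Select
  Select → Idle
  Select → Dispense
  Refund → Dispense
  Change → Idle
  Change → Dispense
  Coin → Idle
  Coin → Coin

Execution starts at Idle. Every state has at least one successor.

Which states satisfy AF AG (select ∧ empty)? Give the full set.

States satisfying AG (select ∧ empty): ∅.
States satisfying AF AG (select ∧ empty): ∅.

none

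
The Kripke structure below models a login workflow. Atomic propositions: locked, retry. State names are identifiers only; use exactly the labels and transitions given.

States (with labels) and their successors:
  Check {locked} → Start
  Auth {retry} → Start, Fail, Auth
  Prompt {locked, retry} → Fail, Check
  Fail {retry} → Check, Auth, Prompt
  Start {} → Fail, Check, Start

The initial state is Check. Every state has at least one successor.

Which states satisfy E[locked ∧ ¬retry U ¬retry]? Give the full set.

{Check, Start}

States satisfying locked ∧ ¬retry: {Check}.
States satisfying ¬retry: {Check, Start}.
States satisfying E[locked ∧ ¬retry U ¬retry]: {Check, Start}.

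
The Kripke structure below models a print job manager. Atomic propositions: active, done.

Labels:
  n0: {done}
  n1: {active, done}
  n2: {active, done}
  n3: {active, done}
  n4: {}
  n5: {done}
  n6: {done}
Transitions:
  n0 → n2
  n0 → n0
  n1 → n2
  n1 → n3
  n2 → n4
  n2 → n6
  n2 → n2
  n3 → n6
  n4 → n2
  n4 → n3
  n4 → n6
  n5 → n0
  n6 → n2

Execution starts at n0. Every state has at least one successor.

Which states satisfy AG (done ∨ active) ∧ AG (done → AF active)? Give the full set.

States satisfying done ∨ active: {n0, n1, n2, n3, n5, n6}.
States satisfying AG (done ∨ active): ∅.
States satisfying done → AF active: {n1, n2, n3, n4, n6}.
States satisfying AG (done → AF active): {n1, n2, n3, n4, n6}.
States satisfying AG (done ∨ active) ∧ AG (done → AF active): ∅.

none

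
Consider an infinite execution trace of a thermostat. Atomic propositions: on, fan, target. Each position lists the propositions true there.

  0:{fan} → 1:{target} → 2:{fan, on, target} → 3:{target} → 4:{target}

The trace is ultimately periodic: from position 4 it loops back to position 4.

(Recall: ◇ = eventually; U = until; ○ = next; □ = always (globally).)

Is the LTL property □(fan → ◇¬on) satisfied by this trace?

Satisfied

fan → ◇¬on holds at every position 0..4, and those are all positions ever visited, so □(fan → ◇¬on) holds.
Positions where fan holds: 0, 2.
Check ◇¬on at each: 0→ok, 2→ok.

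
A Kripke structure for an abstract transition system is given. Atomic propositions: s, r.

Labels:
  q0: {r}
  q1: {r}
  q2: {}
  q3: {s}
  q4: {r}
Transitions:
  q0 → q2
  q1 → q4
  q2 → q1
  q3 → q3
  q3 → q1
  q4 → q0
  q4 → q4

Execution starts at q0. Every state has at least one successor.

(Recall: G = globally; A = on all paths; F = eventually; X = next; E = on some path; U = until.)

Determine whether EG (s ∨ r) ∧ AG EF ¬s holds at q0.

States satisfying s ∨ r: {q0, q1, q3, q4}.
States satisfying EG (s ∨ r): {q1, q3, q4}.
States satisfying EF ¬s: {q0, q1, q2, q3, q4}.
States satisfying AG EF ¬s: {q0, q1, q2, q3, q4}.
States satisfying EG (s ∨ r) ∧ AG EF ¬s: {q1, q3, q4}.
q0 ∉ Sat(EG (s ∨ r) ∧ AG EF ¬s).

Violated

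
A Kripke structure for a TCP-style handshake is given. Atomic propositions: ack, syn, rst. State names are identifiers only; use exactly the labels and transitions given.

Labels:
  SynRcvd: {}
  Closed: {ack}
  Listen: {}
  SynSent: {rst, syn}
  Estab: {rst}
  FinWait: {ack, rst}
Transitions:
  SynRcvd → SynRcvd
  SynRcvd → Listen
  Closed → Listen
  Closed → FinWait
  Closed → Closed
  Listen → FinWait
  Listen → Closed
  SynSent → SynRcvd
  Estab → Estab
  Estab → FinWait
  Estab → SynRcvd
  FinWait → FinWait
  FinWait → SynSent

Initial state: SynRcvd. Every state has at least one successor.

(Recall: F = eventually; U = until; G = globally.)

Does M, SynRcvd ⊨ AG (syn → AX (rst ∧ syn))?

States satisfying syn → AX (rst ∧ syn): {SynRcvd, Closed, Listen, Estab, FinWait}.
States satisfying AG (syn → AX (rst ∧ syn)): ∅.
SynSent is reachable from SynRcvd and violates syn → AX (rst ∧ syn), so AG fails at SynRcvd.
SynRcvd ∉ Sat(AG (syn → AX (rst ∧ syn))).

Violated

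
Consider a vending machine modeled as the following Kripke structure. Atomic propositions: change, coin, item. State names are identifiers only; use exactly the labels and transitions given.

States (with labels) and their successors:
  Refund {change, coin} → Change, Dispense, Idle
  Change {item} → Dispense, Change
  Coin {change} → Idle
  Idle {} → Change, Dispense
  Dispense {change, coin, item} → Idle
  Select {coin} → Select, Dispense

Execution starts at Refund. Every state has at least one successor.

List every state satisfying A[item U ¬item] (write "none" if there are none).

{Refund, Coin, Idle, Dispense, Select}

States satisfying item: {Change, Dispense}.
States satisfying ¬item: {Refund, Coin, Idle, Select}.
States satisfying A[item U ¬item]: {Refund, Coin, Idle, Dispense, Select}.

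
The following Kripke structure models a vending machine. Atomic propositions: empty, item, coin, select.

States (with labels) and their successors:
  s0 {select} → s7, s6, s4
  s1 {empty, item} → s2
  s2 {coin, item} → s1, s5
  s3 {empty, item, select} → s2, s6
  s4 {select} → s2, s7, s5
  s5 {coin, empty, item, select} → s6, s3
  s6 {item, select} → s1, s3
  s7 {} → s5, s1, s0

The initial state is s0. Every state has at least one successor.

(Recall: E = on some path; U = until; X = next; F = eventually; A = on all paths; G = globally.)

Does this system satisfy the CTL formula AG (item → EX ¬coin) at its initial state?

States satisfying item → EX ¬coin: {s0, s2, s3, s4, s5, s6, s7}.
States satisfying AG (item → EX ¬coin): ∅.
s1 is reachable from s0 and violates item → EX ¬coin, so AG fails at s0.
s0 ∉ Sat(AG (item → EX ¬coin)).

No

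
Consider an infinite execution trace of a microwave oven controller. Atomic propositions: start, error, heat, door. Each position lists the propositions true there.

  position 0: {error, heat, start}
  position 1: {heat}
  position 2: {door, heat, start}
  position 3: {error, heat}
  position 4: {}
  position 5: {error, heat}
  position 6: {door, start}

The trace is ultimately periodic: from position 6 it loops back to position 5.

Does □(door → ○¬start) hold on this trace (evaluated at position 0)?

Holds

door → ○¬start holds at every position 0..6, and those are all positions ever visited, so □(door → ○¬start) holds.
Positions where door holds: 2, 6.
Check ○¬start at each: 2→ok, 6→ok.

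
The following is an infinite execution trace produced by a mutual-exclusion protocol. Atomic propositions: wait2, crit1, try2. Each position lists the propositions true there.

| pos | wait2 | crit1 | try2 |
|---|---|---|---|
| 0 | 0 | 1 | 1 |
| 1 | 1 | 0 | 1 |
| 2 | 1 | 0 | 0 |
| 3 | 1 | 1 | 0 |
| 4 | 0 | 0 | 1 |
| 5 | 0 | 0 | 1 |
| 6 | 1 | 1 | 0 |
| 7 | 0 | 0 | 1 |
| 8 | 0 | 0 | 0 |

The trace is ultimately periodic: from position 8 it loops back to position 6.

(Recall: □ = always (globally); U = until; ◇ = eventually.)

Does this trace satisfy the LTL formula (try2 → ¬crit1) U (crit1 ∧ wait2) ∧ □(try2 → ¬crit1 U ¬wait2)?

Walking from position 0: at position 0, crit1 ∧ wait2 has not yet held and try2 → ¬crit1 fails, so (try2 → ¬crit1) U (crit1 ∧ wait2) is false.
try2 → ¬crit1 U ¬wait2 must hold at every position from 0 onward. It fails at position 1, so □(try2 → ¬crit1 U ¬wait2) is false.
Positions where try2 holds: 0, 1, 4, 5, 7.
Check ¬crit1 U ¬wait2 at each: 0→ok, 1→fails, 4→ok, 5→ok, 7→ok.
At position 0: (try2 → ¬crit1) U (crit1 ∧ wait2) is false; □(try2 → ¬crit1 U ¬wait2) is false; so (try2 → ¬crit1) U (crit1 ∧ wait2) ∧ □(try2 → ¬crit1 U ¬wait2) is false.

No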